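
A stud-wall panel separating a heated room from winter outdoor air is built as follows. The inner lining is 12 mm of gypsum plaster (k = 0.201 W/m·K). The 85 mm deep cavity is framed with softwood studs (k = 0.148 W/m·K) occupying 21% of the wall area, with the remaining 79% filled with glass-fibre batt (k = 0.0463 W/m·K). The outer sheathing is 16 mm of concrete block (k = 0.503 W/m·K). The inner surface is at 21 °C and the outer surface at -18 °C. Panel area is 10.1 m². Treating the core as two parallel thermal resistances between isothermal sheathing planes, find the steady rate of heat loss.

Q ≈ 292 W

Sheathing layers in series; stud and cavity paths in parallel between them.
R_inner = 0.012/(0.201×10.1) = 0.005911 K/W
R_stud  = 0.085/(0.148×0.21×10.1) = 0.2708 K/W
R_cav   = 0.085/(0.0463×0.79×10.1) = 0.2301 K/W
1/R_core = 1/R_stud + 1/R_cav → R_core = 0.1244 K/W
R_outer = 0.016/(0.503×10.1) = 0.003149 K/W
R_total = 0.1335 K/W
Q = ΔT/R_total = 39/0.1335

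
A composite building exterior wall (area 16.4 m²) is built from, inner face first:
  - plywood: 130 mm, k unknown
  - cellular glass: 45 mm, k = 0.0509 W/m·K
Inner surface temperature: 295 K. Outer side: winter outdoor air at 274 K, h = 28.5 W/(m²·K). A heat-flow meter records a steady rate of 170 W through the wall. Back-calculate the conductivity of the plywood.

k ≈ 0.117 W/(m·K)

Series thermal resistances:
R_cellular glass = L/(kA) = 0.045/(0.0509×16.4) = 0.05391 K/W
R_outer film = 1/(h_o·A) = 1/(28.5×16.4) = 0.002139 K/W
Sum of known resistances R_other = 0.05605 K/W
Total R = ΔT/Q = 21/170 = 0.1235 K/W
R_plywood = R_total − R_other = 0.06748 K/W
k = L/(R·A) = 0.13/(0.06748×16.4)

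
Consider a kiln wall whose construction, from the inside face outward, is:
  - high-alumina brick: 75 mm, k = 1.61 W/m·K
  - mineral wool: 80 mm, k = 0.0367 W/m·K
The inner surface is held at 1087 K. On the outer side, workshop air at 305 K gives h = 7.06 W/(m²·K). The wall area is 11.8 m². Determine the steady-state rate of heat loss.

Q ≈ 3900 W

Model the wall as resistances in series:
R_high-alumina brick = L/(kA) = 0.075/(1.61×11.8) = 0.003948 K/W
R_mineral wool = L/(kA) = 0.08/(0.0367×11.8) = 0.1847 K/W
R_outer film = 1/(h_o·A) = 1/(7.06×11.8) = 0.012 K/W
R_total = 0.2007 K/W
Q = ΔT / R_total = 782 / 0.2007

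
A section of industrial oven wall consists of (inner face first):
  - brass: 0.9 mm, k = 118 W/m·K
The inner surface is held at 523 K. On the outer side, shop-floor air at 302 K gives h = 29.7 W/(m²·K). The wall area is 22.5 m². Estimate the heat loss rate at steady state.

Q ≈ 148000 W

Using the resistance-network approach (series):
R_brass = L/(kA) = 0.0009/(118×22.5) = 3.39×10^-7 K/W
R_outer film = 1/(h_o·A) = 1/(29.7×22.5) = 0.001496 K/W
R_total = 0.001497 K/W
Q = ΔT / R_total = 221 / 0.001497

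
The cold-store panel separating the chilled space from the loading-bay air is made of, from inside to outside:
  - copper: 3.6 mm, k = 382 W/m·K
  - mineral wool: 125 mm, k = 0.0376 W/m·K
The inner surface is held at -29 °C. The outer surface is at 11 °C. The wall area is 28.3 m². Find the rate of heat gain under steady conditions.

Using the resistance-network approach (series):
R_copper = L/(kA) = 0.0036/(382×28.3) = 3.33×10^-7 K/W
R_mineral wool = L/(kA) = 0.125/(0.0376×28.3) = 0.1175 K/W
R_total = 0.1175 K/W
Q = ΔT / R_total = 40 / 0.1175

Q ≈ 341 W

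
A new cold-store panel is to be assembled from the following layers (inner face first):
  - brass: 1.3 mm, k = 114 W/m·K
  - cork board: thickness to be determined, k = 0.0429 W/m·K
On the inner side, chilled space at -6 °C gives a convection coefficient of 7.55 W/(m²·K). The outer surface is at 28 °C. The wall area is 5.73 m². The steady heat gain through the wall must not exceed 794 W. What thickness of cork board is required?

Thermal resistances in series:
R_inner film = 1/(h_i·A) = 1/(7.55×5.73) = 0.02312 K/W
R_brass = L/(kA) = 0.0013/(114×5.73) = 1.99×10^-6 K/W
Sum of the known resistances R_other = 0.02312 K/W
Required total resistance R_tot = ΔT/Q_allow = 34/794 = 0.04282 K/W
R_cork board = R_tot − R_other = 0.0197 K/W
L = R·k·A = 0.0197×0.0429×5.73

L ≈ 4.84 mm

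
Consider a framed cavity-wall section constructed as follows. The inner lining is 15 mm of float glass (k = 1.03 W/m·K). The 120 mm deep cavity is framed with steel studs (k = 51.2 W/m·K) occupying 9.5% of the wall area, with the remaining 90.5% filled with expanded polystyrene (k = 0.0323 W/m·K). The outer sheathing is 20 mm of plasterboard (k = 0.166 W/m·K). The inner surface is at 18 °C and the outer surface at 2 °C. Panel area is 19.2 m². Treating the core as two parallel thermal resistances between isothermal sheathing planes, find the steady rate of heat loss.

Q ≈ 1930 W

Sheathing layers in series; stud and cavity paths in parallel between them.
R_inner = 0.015/(1.03×19.2) = 7.585×10^-4 K/W
R_stud  = 0.12/(51.2×0.095×19.2) = 0.001285 K/W
R_cav   = 0.12/(0.0323×0.905×19.2) = 0.2138 K/W
1/R_core = 1/R_stud + 1/R_cav → R_core = 0.001277 K/W
R_outer = 0.02/(0.166×19.2) = 0.006275 K/W
R_total = 0.008311 K/W
Q = ΔT/R_total = 16/0.008311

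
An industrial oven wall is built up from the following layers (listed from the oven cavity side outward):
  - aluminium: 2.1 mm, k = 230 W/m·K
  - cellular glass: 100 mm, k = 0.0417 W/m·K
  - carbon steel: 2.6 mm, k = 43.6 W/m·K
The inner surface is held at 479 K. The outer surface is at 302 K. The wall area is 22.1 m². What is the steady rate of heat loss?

Model the wall as resistances in series:
R_aluminium = L/(kA) = 0.0021/(230×22.1) = 4.131×10^-7 K/W
R_cellular glass = L/(kA) = 0.1/(0.0417×22.1) = 0.1085 K/W
R_carbon steel = L/(kA) = 0.0026/(43.6×22.1) = 2.698×10^-6 K/W
R_total = 0.1085 K/W
Q = ΔT / R_total = 177 / 0.1085

Q ≈ 1630 W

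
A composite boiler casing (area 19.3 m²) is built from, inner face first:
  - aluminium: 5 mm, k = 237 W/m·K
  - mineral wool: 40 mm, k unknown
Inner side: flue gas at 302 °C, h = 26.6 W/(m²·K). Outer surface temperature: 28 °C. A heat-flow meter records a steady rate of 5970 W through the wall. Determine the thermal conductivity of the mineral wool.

Model the wall as resistances in series:
R_inner film = 1/(h_i·A) = 1/(26.6×19.3) = 0.001948 K/W
R_aluminium = L/(kA) = 0.005/(237×19.3) = 1.093×10^-6 K/W
Sum of known resistances R_other = 0.001949 K/W
Total R = ΔT/Q = 274/5970 = 0.0459 K/W
R_mineral wool = R_total − R_other = 0.04395 K/W
k = L/(R·A) = 0.04/(0.04395×19.3)

k ≈ 0.0472 W/(m·K)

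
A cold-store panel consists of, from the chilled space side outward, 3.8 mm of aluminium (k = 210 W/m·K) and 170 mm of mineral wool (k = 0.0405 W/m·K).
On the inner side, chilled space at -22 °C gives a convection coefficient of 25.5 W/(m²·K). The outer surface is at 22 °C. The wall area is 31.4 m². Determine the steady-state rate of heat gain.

Q ≈ 326 W

Using the resistance-network approach (series):
R_inner film = 1/(h_i·A) = 1/(25.5×31.4) = 0.001249 K/W
R_aluminium = L/(kA) = 0.0038/(210×31.4) = 5.763×10^-7 K/W
R_mineral wool = L/(kA) = 0.17/(0.0405×31.4) = 0.1337 K/W
R_total = 0.1349 K/W
Q = ΔT / R_total = 44 / 0.1349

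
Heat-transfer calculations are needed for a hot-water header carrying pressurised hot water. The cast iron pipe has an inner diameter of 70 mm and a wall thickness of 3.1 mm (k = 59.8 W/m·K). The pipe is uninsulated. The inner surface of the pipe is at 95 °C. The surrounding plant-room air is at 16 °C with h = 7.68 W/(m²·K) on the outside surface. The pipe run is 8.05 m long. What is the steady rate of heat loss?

Treating each annulus and film as a series resistance:
R_cast iron pipe wall = ln(38.1/35)/(2π×59.8×8.05) = 2.806×10^-5 K/W
R_outer film = 1/(h_o·2πr_oL) = 1/(7.68×2π×0.0381×8.05) = 0.06757 K/W
R_total = 0.0676 K/W
Q = ΔT/R_total = 79/0.0676

Q ≈ 1170 W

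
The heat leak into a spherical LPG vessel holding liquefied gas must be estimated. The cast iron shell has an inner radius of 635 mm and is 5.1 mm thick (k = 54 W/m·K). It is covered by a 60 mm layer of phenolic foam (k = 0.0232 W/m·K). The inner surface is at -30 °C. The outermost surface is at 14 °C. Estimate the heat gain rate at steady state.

Radial (spherical) resistances in series:
R_cast iron shell = (1/0.635 − 1/0.6401)/(4π×54) = 1.849×10^-5 K/W
R_phenolic foam = (1/0.6401 − 1/0.7001)/(4π×0.0232) = 0.4592 K/W
R_total = 0.4593 K/W
Q = ΔT/R_total = 44/0.4593

Q ≈ 95.8 W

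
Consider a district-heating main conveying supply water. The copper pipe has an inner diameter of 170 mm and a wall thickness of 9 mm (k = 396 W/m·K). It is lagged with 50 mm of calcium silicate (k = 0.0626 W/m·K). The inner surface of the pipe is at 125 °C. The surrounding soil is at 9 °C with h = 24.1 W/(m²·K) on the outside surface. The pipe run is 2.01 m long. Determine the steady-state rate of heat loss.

Cylindrical conduction, so R = ln(r₂/r₁)/(2πkL) per layer, in series:
R_copper pipe wall = ln(94/85)/(2π×396×2.01) = 2.012×10^-5 K/W
R_calcium silicate = ln(144/94)/(2π×0.0626×2.01) = 0.5395 K/W
R_outer film = 1/(h_o·2πr_oL) = 1/(24.1×2π×0.144×2.01) = 0.02282 K/W
R_total = 0.5623 K/W
Q = ΔT/R_total = 116/0.5623

Q ≈ 206 W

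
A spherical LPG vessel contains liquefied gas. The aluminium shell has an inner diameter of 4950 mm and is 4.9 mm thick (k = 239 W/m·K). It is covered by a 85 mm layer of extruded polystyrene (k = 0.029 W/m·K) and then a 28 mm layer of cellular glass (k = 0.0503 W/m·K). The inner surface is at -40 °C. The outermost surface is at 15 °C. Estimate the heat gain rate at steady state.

Each spherical layer contributes R = (1/r_i − 1/r_o)/(4πk):
R_aluminium shell = (1/2.475 − 1/2.4799)/(4π×239) = 2.658×10^-7 K/W
R_extruded polystyrene = (1/2.4799 − 1/2.5649)/(4π×0.029) = 0.03667 K/W
R_cellular glass = (1/2.5649 − 1/2.5929)/(4π×0.0503) = 0.006661 K/W
R_total = 0.04333 K/W
Q = ΔT/R_total = 55/0.04333

Q ≈ 1270 W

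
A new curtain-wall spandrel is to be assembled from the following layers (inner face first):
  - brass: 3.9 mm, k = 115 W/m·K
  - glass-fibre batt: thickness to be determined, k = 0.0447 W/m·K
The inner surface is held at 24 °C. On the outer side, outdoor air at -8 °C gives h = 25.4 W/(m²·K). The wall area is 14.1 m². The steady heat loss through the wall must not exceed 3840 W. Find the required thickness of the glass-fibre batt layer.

L ≈ 3.49 mm

Treating each layer as a thermal resistance in series:
R_brass = L/(kA) = 0.0039/(115×14.1) = 2.405×10^-6 K/W
R_outer film = 1/(h_o·A) = 1/(25.4×14.1) = 0.002792 K/W
Sum of the known resistances R_other = 0.002795 K/W
Required total resistance R_tot = ΔT/Q_allow = 32/3840 = 0.008333 K/W
R_glass-fibre batt = R_tot − R_other = 0.005539 K/W
L = R·k·A = 0.005539×0.0447×14.1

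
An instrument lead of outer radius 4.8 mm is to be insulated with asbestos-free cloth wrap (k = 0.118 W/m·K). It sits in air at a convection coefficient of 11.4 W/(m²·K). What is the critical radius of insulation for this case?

r_cr ≈ 10.4 mm

For a cylinder r_cr = k/h = 0.118/11.4
r_cr = 10.4 mm; since the bare radius (4.8 mm) is below r_cr, adding a thin layer of insulation will *increase* heat loss.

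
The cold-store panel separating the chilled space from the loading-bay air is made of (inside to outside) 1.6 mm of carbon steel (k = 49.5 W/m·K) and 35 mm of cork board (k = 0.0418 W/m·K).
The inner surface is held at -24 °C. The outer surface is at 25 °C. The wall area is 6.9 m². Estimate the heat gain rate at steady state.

Model the wall as resistances in series:
R_carbon steel = L/(kA) = 0.0016/(49.5×6.9) = 4.685×10^-6 K/W
R_cork board = L/(kA) = 0.035/(0.0418×6.9) = 0.1214 K/W
R_total = 0.1214 K/W
Q = ΔT / R_total = 49 / 0.1214

Q ≈ 404 W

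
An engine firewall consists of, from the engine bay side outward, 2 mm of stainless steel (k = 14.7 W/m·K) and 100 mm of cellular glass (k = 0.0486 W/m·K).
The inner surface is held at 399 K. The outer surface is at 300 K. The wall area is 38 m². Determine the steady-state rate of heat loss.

Model the wall as resistances in series:
R_stainless steel = L/(kA) = 0.002/(14.7×38) = 3.58×10^-6 K/W
R_cellular glass = L/(kA) = 0.1/(0.0486×38) = 0.05415 K/W
R_total = 0.05415 K/W
Q = ΔT / R_total = 99 / 0.05415

Q ≈ 1830 W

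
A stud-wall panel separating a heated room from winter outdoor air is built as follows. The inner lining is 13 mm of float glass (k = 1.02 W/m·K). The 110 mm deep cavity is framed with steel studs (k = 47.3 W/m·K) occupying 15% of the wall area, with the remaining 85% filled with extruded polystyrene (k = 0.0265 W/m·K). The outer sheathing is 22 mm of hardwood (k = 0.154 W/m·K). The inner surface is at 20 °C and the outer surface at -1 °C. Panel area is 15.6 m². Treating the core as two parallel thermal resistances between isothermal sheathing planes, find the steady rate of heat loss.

Q ≈ 1920 W

Sheathing layers in series; stud and cavity paths in parallel between them.
R_inner = 0.013/(1.02×15.6) = 8.17×10^-4 K/W
R_stud  = 0.11/(47.3×0.15×15.6) = 9.938×10^-4 K/W
R_cav   = 0.11/(0.0265×0.85×15.6) = 0.313 K/W
1/R_core = 1/R_stud + 1/R_cav → R_core = 9.907×10^-4 K/W
R_outer = 0.022/(0.154×15.6) = 0.009158 K/W
R_total = 0.01097 K/W
Q = ΔT/R_total = 21/0.01097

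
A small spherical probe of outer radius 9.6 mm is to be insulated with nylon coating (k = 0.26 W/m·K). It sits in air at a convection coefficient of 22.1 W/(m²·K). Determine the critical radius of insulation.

For a sphere r_cr = 2k/h = 2×0.26/22.1
r_cr = 23.5 mm; since the bare radius (9.6 mm) is below r_cr, adding a thin layer of insulation will *increase* heat loss.

r_cr ≈ 23.5 mm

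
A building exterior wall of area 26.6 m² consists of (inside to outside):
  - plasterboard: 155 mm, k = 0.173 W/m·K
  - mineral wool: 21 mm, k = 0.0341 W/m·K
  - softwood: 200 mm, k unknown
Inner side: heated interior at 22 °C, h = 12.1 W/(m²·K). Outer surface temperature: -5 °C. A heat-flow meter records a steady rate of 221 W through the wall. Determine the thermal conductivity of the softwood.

Using the resistance-network approach (series):
R_inner film = 1/(h_i·A) = 1/(12.1×26.6) = 0.003107 K/W
R_plasterboard = L/(kA) = 0.155/(0.173×26.6) = 0.03368 K/W
R_mineral wool = L/(kA) = 0.021/(0.0341×26.6) = 0.02315 K/W
Sum of known resistances R_other = 0.05994 K/W
Total R = ΔT/Q = 27/221 = 0.1222 K/W
R_softwood = R_total − R_other = 0.06223 K/W
k = L/(R·A) = 0.2/(0.06223×26.6)

k ≈ 0.121 W/(m·K)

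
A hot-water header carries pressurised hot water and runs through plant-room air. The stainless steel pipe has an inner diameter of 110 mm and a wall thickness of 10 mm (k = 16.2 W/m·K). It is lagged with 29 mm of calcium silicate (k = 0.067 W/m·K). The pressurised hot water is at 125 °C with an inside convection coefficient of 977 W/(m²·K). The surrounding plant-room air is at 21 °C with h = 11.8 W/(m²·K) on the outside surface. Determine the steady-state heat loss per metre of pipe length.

Per-layer cylindrical resistances, series-summed:
R_inner film = 1/(h_i·2πr₁L) = 1/(977×2π×0.055×1) = 0.002962 K/W
R_stainless steel pipe wall = ln(65/55)/(2π×16.2×1) = 0.001641 K/W
R_calcium silicate = ln(94/65)/(2π×0.067×1) = 0.8763 K/W
R_outer film = 1/(h_o·2πr_oL) = 1/(11.8×2π×0.094×1) = 0.1435 K/W
R_total = 1.024 K/W
Q = ΔT/R_total = 104/1.024

q′ ≈ 102 W/m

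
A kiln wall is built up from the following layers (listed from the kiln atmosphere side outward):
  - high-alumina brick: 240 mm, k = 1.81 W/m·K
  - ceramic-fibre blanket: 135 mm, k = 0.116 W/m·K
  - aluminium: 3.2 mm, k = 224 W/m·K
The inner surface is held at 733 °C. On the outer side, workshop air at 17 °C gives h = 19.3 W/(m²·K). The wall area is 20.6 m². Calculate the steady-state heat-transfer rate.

Q ≈ 10900 W

Model the wall as resistances in series:
R_high-alumina brick = L/(kA) = 0.24/(1.81×20.6) = 0.006437 K/W
R_ceramic-fibre blanket = L/(kA) = 0.135/(0.116×20.6) = 0.05649 K/W
R_aluminium = L/(kA) = 0.0032/(224×20.6) = 6.935×10^-7 K/W
R_outer film = 1/(h_o·A) = 1/(19.3×20.6) = 0.002515 K/W
R_total = 0.06545 K/W
Q = ΔT / R_total = 716 / 0.06545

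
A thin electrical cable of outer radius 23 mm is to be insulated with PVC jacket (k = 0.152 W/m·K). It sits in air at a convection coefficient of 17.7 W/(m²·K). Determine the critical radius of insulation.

r_cr ≈ 8.59 mm

For a cylinder r_cr = k/h = 0.152/17.7
r_cr = 8.59 mm; since the bare radius (23 mm) is above r_cr, any added insulation will reduce heat loss.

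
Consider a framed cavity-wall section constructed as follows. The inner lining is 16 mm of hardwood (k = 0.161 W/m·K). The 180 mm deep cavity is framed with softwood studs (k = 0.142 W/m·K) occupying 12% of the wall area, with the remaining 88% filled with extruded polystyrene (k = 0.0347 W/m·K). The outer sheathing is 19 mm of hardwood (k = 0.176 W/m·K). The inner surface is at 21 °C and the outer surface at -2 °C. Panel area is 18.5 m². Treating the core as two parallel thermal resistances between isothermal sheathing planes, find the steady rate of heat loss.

Sheathing layers in series; stud and cavity paths in parallel between them.
R_inner = 0.016/(0.161×18.5) = 0.005372 K/W
R_stud  = 0.18/(0.142×0.12×18.5) = 0.571 K/W
R_cav   = 0.18/(0.0347×0.88×18.5) = 0.3186 K/W
1/R_core = 1/R_stud + 1/R_cav → R_core = 0.2045 K/W
R_outer = 0.019/(0.176×18.5) = 0.005835 K/W
R_total = 0.2157 K/W
Q = ΔT/R_total = 23/0.2157

Q ≈ 107 W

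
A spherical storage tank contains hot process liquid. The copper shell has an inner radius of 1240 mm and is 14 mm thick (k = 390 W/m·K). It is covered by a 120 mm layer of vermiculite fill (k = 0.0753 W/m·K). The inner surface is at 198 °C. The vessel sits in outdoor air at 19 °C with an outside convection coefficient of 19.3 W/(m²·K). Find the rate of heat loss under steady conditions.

Each spherical layer contributes R = (1/r_i − 1/r_o)/(4πk):
R_copper shell = (1/1.24 − 1/1.254)/(4π×390) = 1.837×10^-6 K/W
R_vermiculite fill = (1/1.254 − 1/1.374)/(4π×0.0753) = 0.0736 K/W
R_outer film = 1/(h·4πr_o²) = 1/(19.3×4π×1.374²) = 0.002184 K/W
R_total = 0.07579 K/W
Q = ΔT/R_total = 179/0.07579

Q ≈ 2360 W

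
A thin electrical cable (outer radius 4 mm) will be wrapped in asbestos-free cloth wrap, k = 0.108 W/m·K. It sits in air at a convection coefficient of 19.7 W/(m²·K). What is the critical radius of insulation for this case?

r_cr ≈ 5.48 mm

For a cylinder r_cr = k/h = 0.108/19.7
r_cr = 5.48 mm; since the bare radius (4 mm) is below r_cr, adding a thin layer of insulation will *increase* heat loss.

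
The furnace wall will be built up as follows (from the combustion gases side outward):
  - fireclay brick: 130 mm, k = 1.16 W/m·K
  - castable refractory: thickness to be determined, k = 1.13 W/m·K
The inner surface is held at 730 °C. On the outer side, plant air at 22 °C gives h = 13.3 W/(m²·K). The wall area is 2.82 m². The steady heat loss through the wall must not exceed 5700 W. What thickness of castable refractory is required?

L ≈ 184 mm

Using the resistance-network approach (series):
R_fireclay brick = L/(kA) = 0.13/(1.16×2.82) = 0.03974 K/W
R_outer film = 1/(h_o·A) = 1/(13.3×2.82) = 0.02666 K/W
Sum of the known resistances R_other = 0.0664 K/W
Required total resistance R_tot = ΔT/Q_allow = 708/5700 = 0.1242 K/W
R_castable refractory = R_tot − R_other = 0.05781 K/W
L = R·k·A = 0.05781×1.13×2.82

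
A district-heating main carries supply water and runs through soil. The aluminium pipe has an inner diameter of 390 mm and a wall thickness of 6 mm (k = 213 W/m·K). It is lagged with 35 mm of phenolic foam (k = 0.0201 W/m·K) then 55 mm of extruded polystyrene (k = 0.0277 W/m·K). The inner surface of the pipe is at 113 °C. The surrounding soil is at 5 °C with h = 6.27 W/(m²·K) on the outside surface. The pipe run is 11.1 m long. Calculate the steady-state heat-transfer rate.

Radial resistances (cylindrical: R_cond = ln(r_o/r_i)/(2πkL), R_conv = 1/(h·2πrL)):
R_aluminium pipe wall = ln(201/195)/(2π×213×11.1) = 2.04×10^-6 K/W
R_phenolic foam = ln(236/201)/(2π×0.0201×11.1) = 0.1145 K/W
R_extruded polystyrene = ln(291/236)/(2π×0.0277×11.1) = 0.1084 K/W
R_outer film = 1/(h_o·2πr_oL) = 1/(6.27×2π×0.291×11.1) = 0.007858 K/W
R_total = 0.2308 K/W
Q = ΔT/R_total = 108/0.2308

Q ≈ 468 W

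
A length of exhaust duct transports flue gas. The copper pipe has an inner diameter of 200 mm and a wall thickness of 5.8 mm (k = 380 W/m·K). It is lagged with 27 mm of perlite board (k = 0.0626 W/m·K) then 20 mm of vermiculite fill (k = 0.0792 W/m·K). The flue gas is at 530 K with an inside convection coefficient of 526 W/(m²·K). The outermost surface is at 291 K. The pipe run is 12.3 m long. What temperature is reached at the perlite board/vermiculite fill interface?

Treating each annulus and film as a series resistance:
R_inner film = 1/(h_i·2πr₁L) = 1/(526×2π×0.1×12.3) = 2.46×10^-4 K/W
R_copper pipe wall = ln(105.8/100)/(2π×380×12.3) = 1.92×10^-6 K/W
R_perlite board = ln(132.8/105.8)/(2π×0.0626×12.3) = 0.04698 K/W
R_vermiculite fill = ln(152.8/132.8)/(2π×0.0792×12.3) = 0.02292 K/W
R_total = 0.07015 K/W
Q = ΔT/R_total = 239/0.07015
Q = 3410 W
T_interface = T_inner − Q·ΣR(inner→interface) = 530 − 3410×0.04723

T ≈ 369 K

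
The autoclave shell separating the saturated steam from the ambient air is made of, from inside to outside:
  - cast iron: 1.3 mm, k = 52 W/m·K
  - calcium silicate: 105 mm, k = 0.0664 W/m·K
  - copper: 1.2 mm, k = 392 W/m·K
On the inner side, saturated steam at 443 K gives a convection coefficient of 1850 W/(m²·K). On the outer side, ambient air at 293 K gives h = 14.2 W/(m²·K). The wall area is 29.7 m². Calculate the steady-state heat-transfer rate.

Series thermal resistances:
R_inner film = 1/(h_i·A) = 1/(1850×29.7) = 1.82×10^-5 K/W
R_cast iron = L/(kA) = 0.0013/(52×29.7) = 8.418×10^-7 K/W
R_calcium silicate = L/(kA) = 0.105/(0.0664×29.7) = 0.05324 K/W
R_copper = L/(kA) = 0.0012/(392×29.7) = 1.031×10^-7 K/W
R_outer film = 1/(h_o·A) = 1/(14.2×29.7) = 0.002371 K/W
R_total = 0.05563 K/W
Q = ΔT / R_total = 150 / 0.05563

Q ≈ 2700 W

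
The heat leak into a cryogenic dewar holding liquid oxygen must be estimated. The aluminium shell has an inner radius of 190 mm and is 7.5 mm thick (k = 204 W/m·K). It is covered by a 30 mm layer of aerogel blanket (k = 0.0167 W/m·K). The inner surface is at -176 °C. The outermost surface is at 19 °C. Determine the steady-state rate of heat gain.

Q ≈ 61.3 W

Each spherical layer contributes R = (1/r_i − 1/r_o)/(4πk):
R_aluminium shell = (1/0.19 − 1/0.1975)/(4π×204) = 7.797×10^-5 K/W
R_aerogel blanket = (1/0.1975 − 1/0.2275)/(4π×0.0167) = 3.182 K/W
R_total = 3.182 K/W
Q = ΔT/R_total = 195/3.182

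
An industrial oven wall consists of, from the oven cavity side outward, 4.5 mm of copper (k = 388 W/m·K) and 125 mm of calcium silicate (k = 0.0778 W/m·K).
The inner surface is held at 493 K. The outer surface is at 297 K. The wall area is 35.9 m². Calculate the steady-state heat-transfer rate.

Q ≈ 4380 W

Model the wall as resistances in series:
R_copper = L/(kA) = 0.0045/(388×35.9) = 3.231×10^-7 K/W
R_calcium silicate = L/(kA) = 0.125/(0.0778×35.9) = 0.04475 K/W
R_total = 0.04475 K/W
Q = ΔT / R_total = 196 / 0.04475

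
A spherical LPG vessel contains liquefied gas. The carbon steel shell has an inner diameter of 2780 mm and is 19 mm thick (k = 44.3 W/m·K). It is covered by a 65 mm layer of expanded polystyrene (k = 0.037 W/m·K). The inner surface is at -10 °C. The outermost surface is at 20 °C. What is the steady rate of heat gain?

Q ≈ 446 W

Radial (spherical) resistances in series:
R_carbon steel shell = (1/1.39 − 1/1.409)/(4π×44.3) = 1.743×10^-5 K/W
R_expanded polystyrene = (1/1.409 − 1/1.474)/(4π×0.037) = 0.06731 K/W
R_total = 0.06733 K/W
Q = ΔT/R_total = 30/0.06733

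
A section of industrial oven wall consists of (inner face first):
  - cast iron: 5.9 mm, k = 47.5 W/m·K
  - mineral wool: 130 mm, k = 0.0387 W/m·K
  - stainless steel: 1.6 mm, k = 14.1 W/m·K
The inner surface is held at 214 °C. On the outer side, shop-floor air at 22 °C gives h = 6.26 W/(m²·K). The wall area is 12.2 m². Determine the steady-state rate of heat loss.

Q ≈ 666 W

Using the resistance-network approach (series):
R_cast iron = L/(kA) = 0.0059/(47.5×12.2) = 1.018×10^-5 K/W
R_mineral wool = L/(kA) = 0.13/(0.0387×12.2) = 0.2753 K/W
R_stainless steel = L/(kA) = 0.0016/(14.1×12.2) = 9.301×10^-6 K/W
R_outer film = 1/(h_o·A) = 1/(6.26×12.2) = 0.01309 K/W
R_total = 0.2885 K/W
Q = ΔT / R_total = 192 / 0.2885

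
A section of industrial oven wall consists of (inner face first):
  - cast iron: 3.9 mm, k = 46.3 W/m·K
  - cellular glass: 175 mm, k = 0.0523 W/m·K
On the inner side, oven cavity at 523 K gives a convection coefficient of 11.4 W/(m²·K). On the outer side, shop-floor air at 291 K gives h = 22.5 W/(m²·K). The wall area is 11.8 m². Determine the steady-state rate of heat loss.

Q ≈ 787 W

Series thermal resistances:
R_inner film = 1/(h_i·A) = 1/(11.4×11.8) = 0.007434 K/W
R_cast iron = L/(kA) = 0.0039/(46.3×11.8) = 7.138×10^-6 K/W
R_cellular glass = L/(kA) = 0.175/(0.0523×11.8) = 0.2836 K/W
R_outer film = 1/(h_o·A) = 1/(22.5×11.8) = 0.003766 K/W
R_total = 0.2948 K/W
Q = ΔT / R_total = 232 / 0.2948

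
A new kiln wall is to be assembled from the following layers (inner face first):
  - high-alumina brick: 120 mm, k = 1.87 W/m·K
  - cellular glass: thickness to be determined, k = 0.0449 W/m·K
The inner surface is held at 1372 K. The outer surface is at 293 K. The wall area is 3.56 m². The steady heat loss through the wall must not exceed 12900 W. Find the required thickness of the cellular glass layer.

Using the resistance-network approach (series):
R_high-alumina brick = L/(kA) = 0.12/(1.87×3.56) = 0.01803 K/W
Sum of the known resistances R_other = 0.01803 K/W
Required total resistance R_tot = ΔT/Q_allow = 1079/12900 = 0.08364 K/W
R_cellular glass = R_tot − R_other = 0.06562 K/W
L = R·k·A = 0.06562×0.0449×3.56

L ≈ 10.5 mm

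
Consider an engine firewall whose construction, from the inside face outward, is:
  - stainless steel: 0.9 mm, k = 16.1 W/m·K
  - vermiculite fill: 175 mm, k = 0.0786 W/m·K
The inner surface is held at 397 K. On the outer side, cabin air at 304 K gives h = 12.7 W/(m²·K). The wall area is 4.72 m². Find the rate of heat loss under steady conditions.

Q ≈ 190 W

Model the wall as resistances in series:
R_stainless steel = L/(kA) = 0.0009/(16.1×4.72) = 1.184×10^-5 K/W
R_vermiculite fill = L/(kA) = 0.175/(0.0786×4.72) = 0.4717 K/W
R_outer film = 1/(h_o·A) = 1/(12.7×4.72) = 0.01668 K/W
R_total = 0.4884 K/W
Q = ΔT / R_total = 93 / 0.4884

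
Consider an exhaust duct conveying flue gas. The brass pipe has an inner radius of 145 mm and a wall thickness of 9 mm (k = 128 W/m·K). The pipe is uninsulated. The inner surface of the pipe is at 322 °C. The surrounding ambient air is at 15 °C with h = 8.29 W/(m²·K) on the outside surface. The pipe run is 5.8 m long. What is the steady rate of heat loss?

Q ≈ 14300 W

For a radial system each layer contributes R = ln(r_out/r_in)/(2πkL); films add R = 1/(hA).
R_brass pipe wall = ln(154/145)/(2π×128×5.8) = 1.291×10^-5 K/W
R_outer film = 1/(h_o·2πr_oL) = 1/(8.29×2π×0.154×5.8) = 0.02149 K/W
R_total = 0.02151 K/W
Q = ΔT/R_total = 307/0.02151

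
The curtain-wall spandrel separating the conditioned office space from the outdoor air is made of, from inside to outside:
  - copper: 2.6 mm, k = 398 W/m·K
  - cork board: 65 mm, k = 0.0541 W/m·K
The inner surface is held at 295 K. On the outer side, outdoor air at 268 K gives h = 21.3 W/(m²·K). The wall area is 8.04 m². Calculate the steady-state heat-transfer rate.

Model the wall as resistances in series:
R_copper = L/(kA) = 0.0026/(398×8.04) = 8.125×10^-7 K/W
R_cork board = L/(kA) = 0.065/(0.0541×8.04) = 0.1494 K/W
R_outer film = 1/(h_o·A) = 1/(21.3×8.04) = 0.005839 K/W
R_total = 0.1553 K/W
Q = ΔT / R_total = 27 / 0.1553

Q ≈ 174 W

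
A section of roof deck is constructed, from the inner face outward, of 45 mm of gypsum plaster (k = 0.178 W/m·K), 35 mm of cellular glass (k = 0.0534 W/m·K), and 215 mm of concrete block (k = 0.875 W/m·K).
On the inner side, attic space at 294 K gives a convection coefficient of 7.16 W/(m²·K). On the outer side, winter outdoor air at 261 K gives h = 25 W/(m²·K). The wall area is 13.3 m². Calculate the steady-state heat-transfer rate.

Model the wall as resistances in series:
R_inner film = 1/(h_i·A) = 1/(7.16×13.3) = 0.0105 K/W
R_gypsum plaster = L/(kA) = 0.045/(0.178×13.3) = 0.01901 K/W
R_cellular glass = L/(kA) = 0.035/(0.0534×13.3) = 0.04928 K/W
R_concrete block = L/(kA) = 0.215/(0.875×13.3) = 0.01847 K/W
R_outer film = 1/(h_o·A) = 1/(25×13.3) = 0.003008 K/W
R_total = 0.1003 K/W
Q = ΔT / R_total = 33 / 0.1003

Q ≈ 329 W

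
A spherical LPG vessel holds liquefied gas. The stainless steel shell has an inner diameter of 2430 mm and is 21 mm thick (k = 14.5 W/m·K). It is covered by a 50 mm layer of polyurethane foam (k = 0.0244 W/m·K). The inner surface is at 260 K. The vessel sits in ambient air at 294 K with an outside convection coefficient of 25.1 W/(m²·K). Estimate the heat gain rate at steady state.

Q ≈ 325 W

Each spherical layer contributes R = (1/r_i − 1/r_o)/(4πk):
R_stainless steel shell = (1/1.215 − 1/1.236)/(4π×14.5) = 7.674×10^-5 K/W
R_polyurethane foam = (1/1.236 − 1/1.286)/(4π×0.0244) = 0.1026 K/W
R_outer film = 1/(h·4πr_o²) = 1/(25.1×4π×1.286²) = 0.001917 K/W
R_total = 0.1046 K/W
Q = ΔT/R_total = 34/0.1046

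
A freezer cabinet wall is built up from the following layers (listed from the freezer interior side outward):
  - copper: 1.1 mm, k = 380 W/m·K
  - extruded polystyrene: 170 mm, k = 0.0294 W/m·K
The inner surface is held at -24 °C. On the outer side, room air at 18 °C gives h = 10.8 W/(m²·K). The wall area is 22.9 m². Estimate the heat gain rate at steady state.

Series thermal resistances:
R_copper = L/(kA) = 0.0011/(380×22.9) = 1.264×10^-7 K/W
R_extruded polystyrene = L/(kA) = 0.17/(0.0294×22.9) = 0.2525 K/W
R_outer film = 1/(h_o·A) = 1/(10.8×22.9) = 0.004043 K/W
R_total = 0.2565 K/W
Q = ΔT / R_total = 42 / 0.2565

Q ≈ 164 W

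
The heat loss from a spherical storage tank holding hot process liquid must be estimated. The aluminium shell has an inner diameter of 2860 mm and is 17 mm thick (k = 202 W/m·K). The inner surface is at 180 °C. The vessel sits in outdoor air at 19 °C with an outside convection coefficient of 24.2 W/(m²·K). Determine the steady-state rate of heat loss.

Each spherical layer contributes R = (1/r_i − 1/r_o)/(4πk):
R_aluminium shell = (1/1.43 − 1/1.447)/(4π×202) = 3.237×10^-6 K/W
R_outer film = 1/(h·4πr_o²) = 1/(24.2×4π×1.447²) = 0.00157 K/W
R_total = 0.001574 K/W
Q = ΔT/R_total = 161/0.001574

Q ≈ 102000 W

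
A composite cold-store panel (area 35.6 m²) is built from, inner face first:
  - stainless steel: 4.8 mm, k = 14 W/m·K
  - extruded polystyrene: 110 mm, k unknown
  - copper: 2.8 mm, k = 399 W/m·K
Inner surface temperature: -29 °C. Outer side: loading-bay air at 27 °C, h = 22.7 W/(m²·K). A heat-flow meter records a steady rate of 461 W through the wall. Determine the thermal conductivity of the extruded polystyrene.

k ≈ 0.0257 W/(m·K)

Treating each layer as a thermal resistance in series:
R_stainless steel = L/(kA) = 0.0048/(14×35.6) = 9.631×10^-6 K/W
R_copper = L/(kA) = 0.0028/(399×35.6) = 1.971×10^-7 K/W
R_outer film = 1/(h_o·A) = 1/(22.7×35.6) = 0.001237 K/W
Sum of known resistances R_other = 0.001247 K/W
Total R = ΔT/Q = 56/461 = 0.1215 K/W
R_extruded polystyrene = R_total − R_other = 0.1202 K/W
k = L/(R·A) = 0.11/(0.1202×35.6)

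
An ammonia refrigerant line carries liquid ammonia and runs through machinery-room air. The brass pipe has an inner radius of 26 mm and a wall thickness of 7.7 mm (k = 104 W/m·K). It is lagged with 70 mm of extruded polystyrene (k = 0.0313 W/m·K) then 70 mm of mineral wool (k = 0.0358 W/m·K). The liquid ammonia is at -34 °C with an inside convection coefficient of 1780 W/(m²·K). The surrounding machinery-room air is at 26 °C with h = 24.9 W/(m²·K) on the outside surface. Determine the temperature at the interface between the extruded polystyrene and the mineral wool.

Radial resistances (cylindrical: R_cond = ln(r_o/r_i)/(2πkL), R_conv = 1/(h·2πrL)):
R_inner film = 1/(h_i·2πr₁L) = 1/(1780×2π×0.026×1) = 0.003439 K/W
R_brass pipe wall = ln(33.7/26)/(2π×104×1) = 3.97×10^-4 K/W
R_extruded polystyrene = ln(103.7/33.7)/(2π×0.0313×1) = 5.715 K/W
R_mineral wool = ln(173.7/103.7)/(2π×0.0358×1) = 2.293 K/W
R_outer film = 1/(h_o·2πr_oL) = 1/(24.9×2π×0.1737×1) = 0.0368 K/W
R_total = 8.049 K/W
Q = ΔT/R_total = 60/8.049
Q = 7.45 W/m
T_interface = T_inner + Q·ΣR(inner→interface) = -34 + 7.45×5.719

T ≈ 8.63 °C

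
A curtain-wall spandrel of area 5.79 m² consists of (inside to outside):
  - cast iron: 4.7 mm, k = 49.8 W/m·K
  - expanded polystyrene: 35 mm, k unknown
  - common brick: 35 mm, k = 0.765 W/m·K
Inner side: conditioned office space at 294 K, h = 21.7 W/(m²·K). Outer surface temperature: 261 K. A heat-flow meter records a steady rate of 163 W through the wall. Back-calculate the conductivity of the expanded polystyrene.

k ≈ 0.0324 W/(m·K)

Using the resistance-network approach (series):
R_inner film = 1/(h_i·A) = 1/(21.7×5.79) = 0.007959 K/W
R_cast iron = L/(kA) = 0.0047/(49.8×5.79) = 1.63×10^-5 K/W
R_common brick = L/(kA) = 0.035/(0.765×5.79) = 0.007902 K/W
Sum of known resistances R_other = 0.01588 K/W
Total R = ΔT/Q = 33/163 = 0.2025 K/W
R_expanded polystyrene = R_total − R_other = 0.1866 K/W
k = L/(R·A) = 0.035/(0.1866×5.79)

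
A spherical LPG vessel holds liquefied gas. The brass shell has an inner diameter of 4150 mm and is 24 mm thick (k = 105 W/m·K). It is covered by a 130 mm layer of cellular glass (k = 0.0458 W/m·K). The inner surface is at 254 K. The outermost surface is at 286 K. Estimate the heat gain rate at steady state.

Each spherical layer contributes R = (1/r_i − 1/r_o)/(4πk):
R_brass shell = (1/2.075 − 1/2.099)/(4π×105) = 4.176×10^-6 K/W
R_cellular glass = (1/2.099 − 1/2.229)/(4π×0.0458) = 0.04828 K/W
R_total = 0.04828 K/W
Q = ΔT/R_total = 32/0.04828

Q ≈ 663 W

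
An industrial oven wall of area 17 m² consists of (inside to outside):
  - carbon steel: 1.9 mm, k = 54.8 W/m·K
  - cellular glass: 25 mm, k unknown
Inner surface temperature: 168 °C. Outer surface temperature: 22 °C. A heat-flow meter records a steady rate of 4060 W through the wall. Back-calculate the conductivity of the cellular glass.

k ≈ 0.0409 W/(m·K)

Series thermal resistances:
R_carbon steel = L/(kA) = 0.0019/(54.8×17) = 2.04×10^-6 K/W
Sum of known resistances R_other = 2.04×10^-6 K/W
Total R = ΔT/Q = 146/4060 = 0.03596 K/W
R_cellular glass = R_total − R_other = 0.03596 K/W
k = L/(R·A) = 0.025/(0.03596×17)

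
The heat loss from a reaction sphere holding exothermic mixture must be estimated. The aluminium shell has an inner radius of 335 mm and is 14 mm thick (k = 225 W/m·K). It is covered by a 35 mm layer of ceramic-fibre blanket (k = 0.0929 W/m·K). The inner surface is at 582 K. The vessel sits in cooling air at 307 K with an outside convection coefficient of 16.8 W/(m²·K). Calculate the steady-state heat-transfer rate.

Q ≈ 1070 W

For a spherical shell R = (1/r₁ − 1/r₂)/(4πk); film R = 1/(h·4πr²). In series:
R_aluminium shell = (1/0.335 − 1/0.349)/(4π×225) = 4.235×10^-5 K/W
R_ceramic-fibre blanket = (1/0.349 − 1/0.384)/(4π×0.0929) = 0.2237 K/W
R_outer film = 1/(h·4πr_o²) = 1/(16.8×4π×0.384²) = 0.03212 K/W
R_total = 0.2559 K/W
Q = ΔT/R_total = 275/0.2559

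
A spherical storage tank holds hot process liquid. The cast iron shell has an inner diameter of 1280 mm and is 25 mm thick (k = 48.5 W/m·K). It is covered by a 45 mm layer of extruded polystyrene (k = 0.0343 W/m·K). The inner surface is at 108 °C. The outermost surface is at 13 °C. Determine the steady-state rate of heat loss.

Radial (spherical) resistances in series:
R_cast iron shell = (1/0.64 − 1/0.665)/(4π×48.5) = 9.638×10^-5 K/W
R_extruded polystyrene = (1/0.665 − 1/0.71)/(4π×0.0343) = 0.2211 K/W
R_total = 0.2212 K/W
Q = ΔT/R_total = 95/0.2212

Q ≈ 429 W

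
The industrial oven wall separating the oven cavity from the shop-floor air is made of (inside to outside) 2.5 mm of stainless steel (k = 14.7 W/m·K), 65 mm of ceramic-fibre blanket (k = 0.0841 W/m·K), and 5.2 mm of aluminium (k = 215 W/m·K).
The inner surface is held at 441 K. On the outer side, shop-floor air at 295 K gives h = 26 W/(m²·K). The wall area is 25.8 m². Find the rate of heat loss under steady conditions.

Q ≈ 4640 W

Model the wall as resistances in series:
R_stainless steel = L/(kA) = 0.0025/(14.7×25.8) = 6.592×10^-6 K/W
R_ceramic-fibre blanket = L/(kA) = 0.065/(0.0841×25.8) = 0.02996 K/W
R_aluminium = L/(kA) = 0.0052/(215×25.8) = 9.374×10^-7 K/W
R_outer film = 1/(h_o·A) = 1/(26×25.8) = 0.001491 K/W
R_total = 0.03146 K/W
Q = ΔT / R_total = 146 / 0.03146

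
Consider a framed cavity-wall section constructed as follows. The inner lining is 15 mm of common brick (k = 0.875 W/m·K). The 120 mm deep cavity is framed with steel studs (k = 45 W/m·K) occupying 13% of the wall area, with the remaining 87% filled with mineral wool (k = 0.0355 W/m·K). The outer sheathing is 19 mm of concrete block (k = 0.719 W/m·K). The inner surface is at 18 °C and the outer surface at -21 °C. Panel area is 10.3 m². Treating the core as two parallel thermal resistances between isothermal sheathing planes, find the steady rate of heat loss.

Q ≈ 6280 W

Sheathing layers in series; stud and cavity paths in parallel between them.
R_inner = 0.015/(0.875×10.3) = 0.001664 K/W
R_stud  = 0.12/(45×0.13×10.3) = 0.001992 K/W
R_cav   = 0.12/(0.0355×0.87×10.3) = 0.3772 K/W
1/R_core = 1/R_stud + 1/R_cav → R_core = 0.001981 K/W
R_outer = 0.019/(0.719×10.3) = 0.002566 K/W
R_total = 0.006211 K/W
Q = ΔT/R_total = 39/0.006211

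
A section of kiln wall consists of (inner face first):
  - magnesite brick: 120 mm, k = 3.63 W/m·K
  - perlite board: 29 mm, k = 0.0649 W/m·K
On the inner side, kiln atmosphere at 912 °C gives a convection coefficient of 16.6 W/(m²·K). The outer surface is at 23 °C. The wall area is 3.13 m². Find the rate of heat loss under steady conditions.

Q ≈ 5150 W

Treating each layer as a thermal resistance in series:
R_inner film = 1/(h_i·A) = 1/(16.6×3.13) = 0.01925 K/W
R_magnesite brick = L/(kA) = 0.12/(3.63×3.13) = 0.01056 K/W
R_perlite board = L/(kA) = 0.029/(0.0649×3.13) = 0.1428 K/W
R_total = 0.1726 K/W
Q = ΔT / R_total = 889 / 0.1726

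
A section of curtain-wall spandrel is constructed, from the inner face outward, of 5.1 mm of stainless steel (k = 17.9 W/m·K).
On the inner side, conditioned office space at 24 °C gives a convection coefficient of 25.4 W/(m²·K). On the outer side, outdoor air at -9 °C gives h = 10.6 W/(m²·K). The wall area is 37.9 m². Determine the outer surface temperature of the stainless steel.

T ≈ 14.2 °C

Model the wall as resistances in series:
R_inner film = 1/(h_i·A) = 1/(25.4×37.9) = 0.001039 K/W
R_stainless steel = L/(kA) = 0.0051/(17.9×37.9) = 7.518×10^-6 K/W
R_outer film = 1/(h_o·A) = 1/(10.6×37.9) = 0.002489 K/W
R_total = 0.003535 K/W;  Q = ΔT/R_total = 33/0.003535 = 9334 W
T_interface = T_inner − Q·ΣR(inner→interface) = 24 − 9330×0.001046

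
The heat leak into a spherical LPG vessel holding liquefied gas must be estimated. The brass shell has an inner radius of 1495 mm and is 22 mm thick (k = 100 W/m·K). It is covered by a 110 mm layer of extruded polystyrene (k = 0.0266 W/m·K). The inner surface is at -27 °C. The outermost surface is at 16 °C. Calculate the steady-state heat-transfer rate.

Each spherical layer contributes R = (1/r_i − 1/r_o)/(4πk):
R_brass shell = (1/1.495 − 1/1.517)/(4π×100) = 7.719×10^-6 K/W
R_extruded polystyrene = (1/1.517 − 1/1.627)/(4π×0.0266) = 0.1333 K/W
R_total = 0.1333 K/W
Q = ΔT/R_total = 43/0.1333

Q ≈ 322 W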